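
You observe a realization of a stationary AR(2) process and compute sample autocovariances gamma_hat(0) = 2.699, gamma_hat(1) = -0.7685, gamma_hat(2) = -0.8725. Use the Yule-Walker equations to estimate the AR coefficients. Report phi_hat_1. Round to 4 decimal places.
\hat\phi_{1} = -0.4100

The Yule-Walker equations for an AR(p) process read, in matrix form,
  Gamma_p phi = r_p,   with   (Gamma_p)_{ij} = gamma(|i - j|),
                       (r_p)_i = gamma(i),   i,j = 1..p.
Substitute the sample gammas (Toeplitz matrix and right-hand side of size 2):
  Gamma_p = [[2.699, -0.7685], [-0.7685, 2.699]]
  r_p     = [-0.7685, -0.8725]
Written out:
  2.699 phi_1 - 0.7685 phi_2 = -0.7685
  -0.7685 phi_1 + 2.699 phi_2 = -0.8725
Solve by Cramer's rule:
  det = gamma(0)^2 - gamma(1)^2 = (2.699)^2 - (-0.7685)^2 = 7.284601 - 0.59059225 = 6.69400875
  phi_hat_1 = [gamma(1) gamma(0) - gamma(1) gamma(2)] / det = [(-0.7685)(2.699) - (-0.7685)(-0.8725)] / 6.69400875 = -2.74469775 / 6.69400875 = -0.41
  phi_hat_2 = [gamma(0) gamma(2) - gamma(1)^2] / det = [(2.699)(-0.8725) - (-0.7685)^2] / 6.69400875 = -2.94546975 / 6.69400875 = -0.44
So phi_hat = [-0.4100, -0.4400].
Therefore phi_hat_1 = -0.4100.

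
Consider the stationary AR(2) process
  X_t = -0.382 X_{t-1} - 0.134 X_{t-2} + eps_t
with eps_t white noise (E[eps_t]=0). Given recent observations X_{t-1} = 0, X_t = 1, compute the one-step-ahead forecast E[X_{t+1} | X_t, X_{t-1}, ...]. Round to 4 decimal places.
E[X_{t+1} \mid \mathcal F_t] = -0.3820

For an AR(p) model X_t = c + sum_i phi_i X_{t-i} + eps_t, the
one-step-ahead conditional mean is
  E[X_{t+1} | X_t, ...] = c + sum_i phi_i X_{t+1-i}.
Substitute known values:
  E[X_{t+1} | ...] = (-0.382) * (1) + (-0.134) * (0)
                   = -0.3820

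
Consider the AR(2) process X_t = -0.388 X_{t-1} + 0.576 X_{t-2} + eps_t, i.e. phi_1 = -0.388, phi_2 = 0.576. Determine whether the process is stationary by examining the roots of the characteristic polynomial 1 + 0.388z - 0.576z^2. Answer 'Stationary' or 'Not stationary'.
\text{Stationary}

The AR(p) characteristic polynomial is P(z) = 1 + 0.388z - 0.576z^2.
Stationarity requires all roots to lie outside the unit circle, i.e. |z| > 1 for every root.
Set 1 + (0.388) z + (-0.576) z^2 = 0, i.e. a z^2 + b z + c = 0 with a = -0.576, b = 0.388, c = 1.
Discriminant D = b^2 - 4ac = (0.388)^2 - 4*(-0.576)*1 = 0.150544 - (-2.304) = 2.454544.
D >= 0, so the roots are real: z = (-b +/- sqrt(D)) / (2a) = (-0.388 +/- 1.566698) / (-1.152).
  z_1 = (-0.388 + 1.566698) / (-1.152) = -1.0232,   |z_1| = 1.0232.
  z_2 = (-0.388 - 1.566698) / (-1.152) = 1.6968,   |z_2| = 1.6968.
Moduli of all roots: 1.0232, 1.6968.
All moduli strictly greater than 1? Yes.
Verdict: Stationary.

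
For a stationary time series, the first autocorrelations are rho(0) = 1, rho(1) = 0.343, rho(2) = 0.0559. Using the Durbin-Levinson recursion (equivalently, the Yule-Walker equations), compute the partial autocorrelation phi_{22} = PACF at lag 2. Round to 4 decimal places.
\phi_{22} = -0.0700

The PACF at lag k is phi_{kk}, the last component of the solution
to the Yule-Walker system G_k phi = r_k where
  (G_k)_{ij} = rho(|i - j|), (r_k)_i = rho(i), i,j = 1..k.
Equivalently, Durbin-Levinson gives phi_{kk} iteratively:
  phi_{11} = rho(1)
  phi_{kk} = [rho(k) - sum_{j=1..k-1} phi_{k-1,j} rho(k-j)]
            / [1 - sum_{j=1..k-1} phi_{k-1,j} rho(j)],
  phi_{k,j} = phi_{k-1,j} - phi_{kk} phi_{k-1,k-j},  j = 1..k-1.
Step k = 1:
  phi_11 = rho(1) = 0.343.
Step k = 2:
  phi_22 = [rho(2) - phi_11 rho(1)] / [1 - phi_11 rho(1)] = [0.0559 - (0.343)(0.343)] / [1 - (0.343)(0.343)]
         = -0.061749 / 0.882351 = -0.07.
Therefore phi_{22} = -0.0700.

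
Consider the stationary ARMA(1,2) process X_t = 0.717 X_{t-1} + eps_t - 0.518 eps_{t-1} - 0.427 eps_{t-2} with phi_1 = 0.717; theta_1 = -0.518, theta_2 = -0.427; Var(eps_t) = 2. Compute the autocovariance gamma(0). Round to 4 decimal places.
\gamma(0) = 2.4119

Multiply the model equation by X_{t-k} and take expectations. With theta_0 = psi_0 = 1 and psi_j the MA(infinity) weights, this gives
  gamma(k) - sum_i phi_i gamma(k-i) = c_k,
  c_k = sigma^2 * sum_{j=k..q} theta_j psi_{j-k}   (c_k = 0 for k > q),
using gamma(-m) = gamma(m).
psi-weights needed (psi_j = theta_j + sum_i phi_i psi_{j-i}):
  psi_1 = theta_1 + phi_1 = -0.518 + (0.717) = 0.199
  psi_2 = theta_2 + phi_1 psi_1 = -0.427 + (0.717)(0.199) = -0.284317
Right-hand sides:
  c_0 = sigma^2 (1 + theta_1 psi_1 + theta_2 psi_2) = 2 * (1 + (-0.518)(0.199) + (-0.427)(-0.284317)) = 2 * 1.018321 = 2.036643
  c_1 = sigma^2 (theta_1 + theta_2 psi_1) = 2 * (-0.518 + (-0.427)(0.199)) = -1.205946
  c_2 = sigma^2 theta_2 = 2 * (-0.427) = -0.854
Equations for k = 0 and k = 1 (AR order 1):
  gamma(0) = phi_1 gamma(1) + c_0
  gamma(1) = phi_1 gamma(0) + c_1
Substituting the second into the first: gamma(0) (1 - phi_1^2) = c_0 + phi_1 c_1, so
  gamma(0) = (c_0 + phi_1 c_1) / (1 - phi_1^2) = (2.036643 + (0.717)(-1.205946)) / (1 - (0.717)^2) = 1.171979 / 0.485911 = 2.411922.
Therefore gamma(0) = 2.4119 (to 4 decimal places).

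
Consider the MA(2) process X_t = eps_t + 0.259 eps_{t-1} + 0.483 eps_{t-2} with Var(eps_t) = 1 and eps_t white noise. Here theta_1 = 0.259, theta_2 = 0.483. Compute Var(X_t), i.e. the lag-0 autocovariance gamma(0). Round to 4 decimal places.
\gamma(0) = 1.3004

For an MA(q) process X_t = eps_t + sum_i theta_i eps_{t-i} with
Var(eps_t) = sigma^2, the variance is
  gamma(0) = sigma^2 * (1 + sum_i theta_i^2).
  sum_i theta_i^2 = (0.259)^2 + (0.483)^2 = 0.067081 + 0.233289 = 0.30037.
  gamma(0) = 1 * (1 + 0.30037) = 1 * 1.30037 = 1.30037, which rounds to 1.3004.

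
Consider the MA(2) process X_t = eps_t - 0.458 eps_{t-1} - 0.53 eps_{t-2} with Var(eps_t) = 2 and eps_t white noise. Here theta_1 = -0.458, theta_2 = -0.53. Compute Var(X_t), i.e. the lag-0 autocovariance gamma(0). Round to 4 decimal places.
\gamma(0) = 2.9813

For an MA(q) process X_t = eps_t + sum_i theta_i eps_{t-i} with
Var(eps_t) = sigma^2, the variance is
  gamma(0) = sigma^2 * (1 + sum_i theta_i^2).
  sum_i theta_i^2 = (-0.458)^2 + (-0.53)^2 = 0.209764 + 0.2809 = 0.490664.
  gamma(0) = 2 * (1 + 0.490664) = 2 * 1.490664 = 2.981328, which rounds to 2.9813.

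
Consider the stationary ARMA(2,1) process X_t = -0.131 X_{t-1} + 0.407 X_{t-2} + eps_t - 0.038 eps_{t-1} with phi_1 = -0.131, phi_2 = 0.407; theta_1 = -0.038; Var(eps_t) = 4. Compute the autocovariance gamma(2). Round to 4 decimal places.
\gamma(2) = 2.2708

Multiply the model equation by X_{t-k} and take expectations. With theta_0 = psi_0 = 1 and psi_j the MA(infinity) weights, this gives
  gamma(k) - sum_i phi_i gamma(k-i) = c_k,
  c_k = sigma^2 * sum_{j=k..q} theta_j psi_{j-k}   (c_k = 0 for k > q),
using gamma(-m) = gamma(m).
psi-weights needed (psi_j = theta_j + sum_i phi_i psi_{j-i}):
  psi_1 = theta_1 + phi_1 = -0.038 + (-0.131) = -0.169
Right-hand sides:
  c_0 = sigma^2 (1 + theta_1 psi_1) = 4 * (1 + (-0.038)(-0.169)) = 4 * 1.006422 = 4.025688
  c_1 = sigma^2 theta_1 = 4 * (-0.038) = -0.152
  c_2 = 0
Equations for k = 0, 1, 2 (AR order 2, c_2 = 0):
  (E0) gamma(0) = phi_1 gamma(1) + phi_2 gamma(2) + c_0
  (E1) gamma(1) = phi_1 gamma(0) + phi_2 gamma(1) + c_1
  (E2) gamma(2) = phi_1 gamma(1) + phi_2 gamma(0)
From (E1): gamma(1) = A gamma(0) + B with
  A = phi_1 / (1 - phi_2) = -0.131 / 0.593 = -0.220911,   B = c_1 / (1 - phi_2) = -0.152 / 0.593 = -0.256324.
Insert (E2) into (E0): gamma(0) (1 - phi_2^2) = phi_1 (1 + phi_2) gamma(1) + c_0.
  phi_1 (1 + phi_2) = (-0.131)(1.407) = -0.184317,   1 - phi_2^2 = 0.834351.
Replace gamma(1) by A gamma(0) + B and collect gamma(0):
  gamma(0) [0.834351 - (-0.184317)(-0.220911)] = (-0.184317)(-0.256324) + 4.025688
  gamma(0) * 0.793633 = 4.072933
  gamma(0) = 4.072933 / 0.793633 = 5.132008.
  gamma(1) = A gamma(0) + B = (-0.220911)(5.132008) + (-0.256324) = -1.390039.
  gamma(2) = phi_1 gamma(1) + phi_2 gamma(0) = (-0.131)(-1.390039) + (0.407)(5.132008) = 2.270822.
Therefore gamma(2) = 2.2708 (to 4 decimal places).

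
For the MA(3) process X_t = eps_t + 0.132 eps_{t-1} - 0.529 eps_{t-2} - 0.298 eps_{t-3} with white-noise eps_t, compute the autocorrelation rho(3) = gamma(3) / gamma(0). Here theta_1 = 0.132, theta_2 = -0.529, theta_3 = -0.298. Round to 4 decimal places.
\rho(3) = -0.2150

For an MA(q) process with theta_0 = 1, the autocovariance is
  gamma(k) = sigma^2 * sum_{i=0..q-k} theta_i * theta_{i+k},
and rho(k) = gamma(k) / gamma(0). Sigma^2 cancels.
  numerator   = (1)*(-0.298) = -0.298.
  denominator = (1)^2 + (0.132)^2 + (-0.529)^2 + (-0.298)^2 = 1.386069.
  rho(3) = -0.298 / 1.386069 = -0.2150.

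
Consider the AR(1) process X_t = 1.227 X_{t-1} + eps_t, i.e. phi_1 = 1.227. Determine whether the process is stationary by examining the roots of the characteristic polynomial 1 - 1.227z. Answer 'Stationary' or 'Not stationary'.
\text{Not stationary}

The AR(p) characteristic polynomial is P(z) = 1 - 1.227z.
Stationarity requires all roots to lie outside the unit circle, i.e. |z| > 1 for every root.
This is linear in z: 1 + (-1.227) z = 0  =>  z = -1/(-1.227) = 0.814996,  |z| = 0.814996.
Moduli of all roots: 0.8150.
All moduli strictly greater than 1? No.
Verdict: Not stationary.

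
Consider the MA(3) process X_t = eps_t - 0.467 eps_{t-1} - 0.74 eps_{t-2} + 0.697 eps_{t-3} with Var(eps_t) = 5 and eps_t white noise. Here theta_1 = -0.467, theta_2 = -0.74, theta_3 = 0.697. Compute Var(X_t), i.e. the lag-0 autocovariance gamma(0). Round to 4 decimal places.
\gamma(0) = 11.2575

For an MA(q) process X_t = eps_t + sum_i theta_i eps_{t-i} with
Var(eps_t) = sigma^2, the variance is
  gamma(0) = sigma^2 * (1 + sum_i theta_i^2).
  sum_i theta_i^2 = (-0.467)^2 + (-0.74)^2 + (0.697)^2 = 0.218089 + 0.5476 + 0.485809 = 1.251498.
  gamma(0) = 5 * (1 + 1.251498) = 5 * 2.251498 = 11.25749, which rounds to 11.2575.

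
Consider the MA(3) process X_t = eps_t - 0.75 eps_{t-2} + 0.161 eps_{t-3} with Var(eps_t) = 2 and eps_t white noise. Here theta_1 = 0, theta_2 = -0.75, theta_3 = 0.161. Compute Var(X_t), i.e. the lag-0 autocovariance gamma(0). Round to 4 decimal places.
\gamma(0) = 3.1768

For an MA(q) process X_t = eps_t + sum_i theta_i eps_{t-i} with
Var(eps_t) = sigma^2, the variance is
  gamma(0) = sigma^2 * (1 + sum_i theta_i^2).
  sum_i theta_i^2 = (0)^2 + (-0.75)^2 + (0.161)^2 = 0 + 0.5625 + 0.025921 = 0.588421.
  gamma(0) = 2 * (1 + 0.588421) = 2 * 1.588421 = 3.176842, which rounds to 3.1768.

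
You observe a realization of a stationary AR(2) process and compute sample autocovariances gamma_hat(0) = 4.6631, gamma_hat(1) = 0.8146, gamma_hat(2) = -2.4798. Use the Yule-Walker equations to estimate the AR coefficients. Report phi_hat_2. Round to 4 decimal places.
\hat\phi_{2} = -0.5800

The Yule-Walker equations for an AR(p) process read, in matrix form,
  Gamma_p phi = r_p,   with   (Gamma_p)_{ij} = gamma(|i - j|),
                       (r_p)_i = gamma(i),   i,j = 1..p.
Substitute the sample gammas (Toeplitz matrix and right-hand side of size 2):
  Gamma_p = [[4.6631, 0.8146], [0.8146, 4.6631]]
  r_p     = [0.8146, -2.4798]
Written out:
  4.6631 phi_1 + 0.8146 phi_2 = 0.8146
  0.8146 phi_1 + 4.6631 phi_2 = -2.4798
Solve by Cramer's rule:
  det = gamma(0)^2 - gamma(1)^2 = (4.6631)^2 - (0.8146)^2 = 21.74450161 - 0.66357316 = 21.08092845
  phi_hat_1 = [gamma(1) gamma(0) - gamma(1) gamma(2)] / det = [(0.8146)(4.6631) - (0.8146)(-2.4798)] / 21.08092845 = 5.81860634 / 21.08092845 = 0.276
  phi_hat_2 = [gamma(0) gamma(2) - gamma(1)^2] / det = [(4.6631)(-2.4798) - (0.8146)^2] / 21.08092845 = -12.22712854 / 21.08092845 = -0.58
So phi_hat = [0.2760, -0.5800].
Therefore phi_hat_2 = -0.5800.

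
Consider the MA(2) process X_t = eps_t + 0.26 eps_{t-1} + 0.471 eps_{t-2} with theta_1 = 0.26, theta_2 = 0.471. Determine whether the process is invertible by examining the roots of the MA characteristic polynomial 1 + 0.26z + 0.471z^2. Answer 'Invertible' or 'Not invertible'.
\text{Invertible}

The MA(q) characteristic polynomial is P(z) = 1 + 0.26z + 0.471z^2.
Invertibility requires all roots to lie outside the unit circle, i.e. |z| > 1 for every root.
Set 1 + (0.26) z + (0.471) z^2 = 0, i.e. a z^2 + b z + c = 0 with a = 0.471, b = 0.26, c = 1.
Discriminant D = b^2 - 4ac = (0.26)^2 - 4*(0.471)*1 = 0.0676 - (1.884) = -1.8164.
D < 0, so the roots are the complex-conjugate pair z = (-b +/- i sqrt(-D)) / (2a) = -0.276 +/- 1.4307i.
For a conjugate pair |z|^2 = z * conj(z) = (product of roots) = c/a = 1/(0.471) = 2.123142, so |z| = sqrt(2.123142) = 1.4571 for both roots.
Moduli of all roots: 1.4571, 1.4571.
All moduli strictly greater than 1? Yes.
Verdict: Invertible.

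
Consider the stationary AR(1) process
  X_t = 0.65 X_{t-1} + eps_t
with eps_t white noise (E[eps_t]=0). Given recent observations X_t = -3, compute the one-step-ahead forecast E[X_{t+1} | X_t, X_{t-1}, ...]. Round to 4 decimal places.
E[X_{t+1} \mid \mathcal F_t] = -1.9500

For an AR(p) model X_t = c + sum_i phi_i X_{t-i} + eps_t, the
one-step-ahead conditional mean is
  E[X_{t+1} | X_t, ...] = c + sum_i phi_i X_{t+1-i}.
Substitute known values:
  E[X_{t+1} | ...] = (0.65) * (-3)
                   = -1.9500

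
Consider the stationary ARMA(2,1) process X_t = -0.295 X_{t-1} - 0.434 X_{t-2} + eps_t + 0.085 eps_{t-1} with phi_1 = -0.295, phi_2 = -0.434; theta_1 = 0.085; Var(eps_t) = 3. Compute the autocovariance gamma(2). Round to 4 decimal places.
\gamma(2) = -1.4533

Multiply the model equation by X_{t-k} and take expectations. With theta_0 = psi_0 = 1 and psi_j the MA(infinity) weights, this gives
  gamma(k) - sum_i phi_i gamma(k-i) = c_k,
  c_k = sigma^2 * sum_{j=k..q} theta_j psi_{j-k}   (c_k = 0 for k > q),
using gamma(-m) = gamma(m).
psi-weights needed (psi_j = theta_j + sum_i phi_i psi_{j-i}):
  psi_1 = theta_1 + phi_1 = 0.085 + (-0.295) = -0.21
Right-hand sides:
  c_0 = sigma^2 (1 + theta_1 psi_1) = 3 * (1 + (0.085)(-0.21)) = 3 * 0.98215 = 2.94645
  c_1 = sigma^2 theta_1 = 3 * (0.085) = 0.255
  c_2 = 0
Equations for k = 0, 1, 2 (AR order 2, c_2 = 0):
  (E0) gamma(0) = phi_1 gamma(1) + phi_2 gamma(2) + c_0
  (E1) gamma(1) = phi_1 gamma(0) + phi_2 gamma(1) + c_1
  (E2) gamma(2) = phi_1 gamma(1) + phi_2 gamma(0)
From (E1): gamma(1) = A gamma(0) + B with
  A = phi_1 / (1 - phi_2) = -0.295 / 1.434 = -0.205718,   B = c_1 / (1 - phi_2) = 0.255 / 1.434 = 0.177824.
Insert (E2) into (E0): gamma(0) (1 - phi_2^2) = phi_1 (1 + phi_2) gamma(1) + c_0.
  phi_1 (1 + phi_2) = (-0.295)(0.566) = -0.16697,   1 - phi_2^2 = 0.811644.
Replace gamma(1) by A gamma(0) + B and collect gamma(0):
  gamma(0) [0.811644 - (-0.16697)(-0.205718)] = (-0.16697)(0.177824) + 2.94645
  gamma(0) * 0.777295 = 2.916759
  gamma(0) = 2.916759 / 0.777295 = 3.752446.
  gamma(1) = A gamma(0) + B = (-0.205718)(3.752446) + (0.177824) = -0.594123.
  gamma(2) = phi_1 gamma(1) + phi_2 gamma(0) = (-0.295)(-0.594123) + (-0.434)(3.752446) = -1.453296.
Therefore gamma(2) = -1.4533 (to 4 decimal places).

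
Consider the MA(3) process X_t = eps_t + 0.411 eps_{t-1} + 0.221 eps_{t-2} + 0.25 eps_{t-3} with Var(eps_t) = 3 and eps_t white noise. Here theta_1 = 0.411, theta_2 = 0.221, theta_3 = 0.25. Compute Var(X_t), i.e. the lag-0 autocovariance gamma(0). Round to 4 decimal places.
\gamma(0) = 3.8408

For an MA(q) process X_t = eps_t + sum_i theta_i eps_{t-i} with
Var(eps_t) = sigma^2, the variance is
  gamma(0) = sigma^2 * (1 + sum_i theta_i^2).
  sum_i theta_i^2 = (0.411)^2 + (0.221)^2 + (0.25)^2 = 0.168921 + 0.048841 + 0.0625 = 0.280262.
  gamma(0) = 3 * (1 + 0.280262) = 3 * 1.280262 = 3.840786, which rounds to 3.8408.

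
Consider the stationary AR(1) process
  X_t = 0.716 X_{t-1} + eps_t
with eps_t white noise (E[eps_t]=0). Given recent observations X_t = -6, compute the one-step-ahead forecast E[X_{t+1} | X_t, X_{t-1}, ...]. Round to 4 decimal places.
E[X_{t+1} \mid \mathcal F_t] = -4.2960

For an AR(p) model X_t = c + sum_i phi_i X_{t-i} + eps_t, the
one-step-ahead conditional mean is
  E[X_{t+1} | X_t, ...] = c + sum_i phi_i X_{t+1-i}.
Substitute known values:
  E[X_{t+1} | ...] = (0.716) * (-6)
                   = -4.2960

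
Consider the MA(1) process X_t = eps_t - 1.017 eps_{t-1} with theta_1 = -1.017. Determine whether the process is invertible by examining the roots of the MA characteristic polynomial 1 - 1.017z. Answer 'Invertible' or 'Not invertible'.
\text{Not invertible}

The MA(q) characteristic polynomial is P(z) = 1 - 1.017z.
Invertibility requires all roots to lie outside the unit circle, i.e. |z| > 1 for every root.
This is linear in z: 1 + (-1.017) z = 0  =>  z = -1/(-1.017) = 0.983284,  |z| = 0.983284.
Moduli of all roots: 0.9833.
All moduli strictly greater than 1? No.
Verdict: Not invertible.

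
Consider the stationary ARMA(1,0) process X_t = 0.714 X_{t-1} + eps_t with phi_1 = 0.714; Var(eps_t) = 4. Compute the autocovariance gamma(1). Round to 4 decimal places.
\gamma(1) = 5.8261

Multiply the model equation by X_{t-k} and take expectations. With theta_0 = psi_0 = 1 and psi_j the MA(infinity) weights, this gives
  gamma(k) - sum_i phi_i gamma(k-i) = c_k,
  c_k = sigma^2 * sum_{j=k..q} theta_j psi_{j-k}   (c_k = 0 for k > q),
using gamma(-m) = gamma(m).
Pure AR (q = 0): c_0 = sigma^2 = 4, c_k = 0 for k >= 1.
Equations for k = 0 and k = 1 (AR order 1):
  gamma(0) = phi_1 gamma(1) + c_0
  gamma(1) = phi_1 gamma(0) + c_1
Substituting the second into the first: gamma(0) (1 - phi_1^2) = c_0 + phi_1 c_1, so
  gamma(0) = c_0 / (1 - phi_1^2) = 4 / (1 - (0.714)^2) = 4 / 0.490204 = 8.159868.
  gamma(1) = phi_1 gamma(0) = (0.714)(8.159868) = 5.826146.
Therefore gamma(1) = 5.8261 (to 4 decimal places).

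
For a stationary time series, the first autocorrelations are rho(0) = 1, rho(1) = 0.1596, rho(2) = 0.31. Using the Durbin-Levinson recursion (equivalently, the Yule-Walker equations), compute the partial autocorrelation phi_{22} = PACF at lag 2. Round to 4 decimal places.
\phi_{22} = 0.2920

The PACF at lag k is phi_{kk}, the last component of the solution
to the Yule-Walker system G_k phi = r_k where
  (G_k)_{ij} = rho(|i - j|), (r_k)_i = rho(i), i,j = 1..k.
Equivalently, Durbin-Levinson gives phi_{kk} iteratively:
  phi_{11} = rho(1)
  phi_{kk} = [rho(k) - sum_{j=1..k-1} phi_{k-1,j} rho(k-j)]
            / [1 - sum_{j=1..k-1} phi_{k-1,j} rho(j)],
  phi_{k,j} = phi_{k-1,j} - phi_{kk} phi_{k-1,k-j},  j = 1..k-1.
Step k = 1:
  phi_11 = rho(1) = 0.1596.
Step k = 2:
  phi_22 = [rho(2) - phi_11 rho(1)] / [1 - phi_11 rho(1)] = [0.31 - (0.1596)(0.1596)] / [1 - (0.1596)(0.1596)]
         = 0.28452784 / 0.97452784 = 0.292.
Therefore phi_{22} = 0.2920.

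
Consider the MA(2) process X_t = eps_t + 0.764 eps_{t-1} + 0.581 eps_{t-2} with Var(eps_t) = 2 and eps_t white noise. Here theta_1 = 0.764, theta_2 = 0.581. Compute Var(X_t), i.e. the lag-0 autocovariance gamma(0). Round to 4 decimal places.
\gamma(0) = 3.8425

For an MA(q) process X_t = eps_t + sum_i theta_i eps_{t-i} with
Var(eps_t) = sigma^2, the variance is
  gamma(0) = sigma^2 * (1 + sum_i theta_i^2).
  sum_i theta_i^2 = (0.764)^2 + (0.581)^2 = 0.583696 + 0.337561 = 0.921257.
  gamma(0) = 2 * (1 + 0.921257) = 2 * 1.921257 = 3.842514, which rounds to 3.8425.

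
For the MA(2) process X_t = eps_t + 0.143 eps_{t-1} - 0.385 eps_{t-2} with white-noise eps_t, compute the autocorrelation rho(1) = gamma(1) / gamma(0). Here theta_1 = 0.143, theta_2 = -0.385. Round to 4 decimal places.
\rho(1) = 0.0753

For an MA(q) process with theta_0 = 1, the autocovariance is
  gamma(k) = sigma^2 * sum_{i=0..q-k} theta_i * theta_{i+k},
and rho(k) = gamma(k) / gamma(0). Sigma^2 cancels.
  numerator   = (1)*(0.143) + (0.143)*(-0.385) = 0.087945.
  denominator = (1)^2 + (0.143)^2 + (-0.385)^2 = 1.168674.
  rho(1) = 0.087945 / 1.168674 = 0.0753.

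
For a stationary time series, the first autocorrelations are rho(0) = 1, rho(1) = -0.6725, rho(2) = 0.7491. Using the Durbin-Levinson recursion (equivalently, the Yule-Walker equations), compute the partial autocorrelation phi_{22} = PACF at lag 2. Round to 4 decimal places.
\phi_{22} = 0.5419

The PACF at lag k is phi_{kk}, the last component of the solution
to the Yule-Walker system G_k phi = r_k where
  (G_k)_{ij} = rho(|i - j|), (r_k)_i = rho(i), i,j = 1..k.
Equivalently, Durbin-Levinson gives phi_{kk} iteratively:
  phi_{11} = rho(1)
  phi_{kk} = [rho(k) - sum_{j=1..k-1} phi_{k-1,j} rho(k-j)]
            / [1 - sum_{j=1..k-1} phi_{k-1,j} rho(j)],
  phi_{k,j} = phi_{k-1,j} - phi_{kk} phi_{k-1,k-j},  j = 1..k-1.
Step k = 1:
  phi_11 = rho(1) = -0.6725.
Step k = 2:
  phi_22 = [rho(2) - phi_11 rho(1)] / [1 - phi_11 rho(1)] = [0.7491 - (-0.6725)(-0.6725)] / [1 - (-0.6725)(-0.6725)]
         = 0.29684375 / 0.54774375 = 0.5419.
Therefore phi_{22} = 0.5419.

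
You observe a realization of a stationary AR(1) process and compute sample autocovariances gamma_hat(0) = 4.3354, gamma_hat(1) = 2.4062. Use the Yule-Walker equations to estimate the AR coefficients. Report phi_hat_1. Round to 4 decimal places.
\hat\phi_{1} = 0.5550

The Yule-Walker equations for an AR(p) process read, in matrix form,
  Gamma_p phi = r_p,   with   (Gamma_p)_{ij} = gamma(|i - j|),
                       (r_p)_i = gamma(i),   i,j = 1..p.
Substitute the sample gammas (Toeplitz matrix and right-hand side of size 1):
  Gamma_p = [[4.3354]]
  r_p     = [2.4062]
With p = 1 this is the single equation gamma(0) phi_1 = gamma(1):
  phi_hat_1 = gamma(1) / gamma(0) = 2.4062 / 4.3354 = 0.5550.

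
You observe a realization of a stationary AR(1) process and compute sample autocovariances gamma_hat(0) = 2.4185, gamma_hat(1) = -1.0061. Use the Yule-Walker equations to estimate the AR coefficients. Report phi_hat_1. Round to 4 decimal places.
\hat\phi_{1} = -0.4160

The Yule-Walker equations for an AR(p) process read, in matrix form,
  Gamma_p phi = r_p,   with   (Gamma_p)_{ij} = gamma(|i - j|),
                       (r_p)_i = gamma(i),   i,j = 1..p.
Substitute the sample gammas (Toeplitz matrix and right-hand side of size 1):
  Gamma_p = [[2.4185]]
  r_p     = [-1.0061]
With p = 1 this is the single equation gamma(0) phi_1 = gamma(1):
  phi_hat_1 = gamma(1) / gamma(0) = -1.0061 / 2.4185 = -0.4160.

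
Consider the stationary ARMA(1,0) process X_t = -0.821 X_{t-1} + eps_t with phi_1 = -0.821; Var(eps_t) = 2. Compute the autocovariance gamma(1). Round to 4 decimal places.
\gamma(1) = -5.0374

Multiply the model equation by X_{t-k} and take expectations. With theta_0 = psi_0 = 1 and psi_j the MA(infinity) weights, this gives
  gamma(k) - sum_i phi_i gamma(k-i) = c_k,
  c_k = sigma^2 * sum_{j=k..q} theta_j psi_{j-k}   (c_k = 0 for k > q),
using gamma(-m) = gamma(m).
Pure AR (q = 0): c_0 = sigma^2 = 2, c_k = 0 for k >= 1.
Equations for k = 0 and k = 1 (AR order 1):
  gamma(0) = phi_1 gamma(1) + c_0
  gamma(1) = phi_1 gamma(0) + c_1
Substituting the second into the first: gamma(0) (1 - phi_1^2) = c_0 + phi_1 c_1, so
  gamma(0) = c_0 / (1 - phi_1^2) = 2 / (1 - (-0.821)^2) = 2 / 0.325959 = 6.135741.
  gamma(1) = phi_1 gamma(0) = (-0.821)(6.135741) = -5.037443.
Therefore gamma(1) = -5.0374 (to 4 decimal places).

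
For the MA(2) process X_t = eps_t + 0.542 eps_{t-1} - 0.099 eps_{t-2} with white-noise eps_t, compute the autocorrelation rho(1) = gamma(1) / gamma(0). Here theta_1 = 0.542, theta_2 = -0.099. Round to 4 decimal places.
\rho(1) = 0.3746

For an MA(q) process with theta_0 = 1, the autocovariance is
  gamma(k) = sigma^2 * sum_{i=0..q-k} theta_i * theta_{i+k},
and rho(k) = gamma(k) / gamma(0). Sigma^2 cancels.
  numerator   = (1)*(0.542) + (0.542)*(-0.099) = 0.488342.
  denominator = (1)^2 + (0.542)^2 + (-0.099)^2 = 1.303565.
  rho(1) = 0.488342 / 1.303565 = 0.3746.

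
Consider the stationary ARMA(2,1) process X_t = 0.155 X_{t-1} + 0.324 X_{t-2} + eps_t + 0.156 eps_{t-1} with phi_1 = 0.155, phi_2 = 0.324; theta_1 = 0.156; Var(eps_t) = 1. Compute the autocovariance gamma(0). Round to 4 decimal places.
\gamma(0) = 1.2924

Multiply the model equation by X_{t-k} and take expectations. With theta_0 = psi_0 = 1 and psi_j the MA(infinity) weights, this gives
  gamma(k) - sum_i phi_i gamma(k-i) = c_k,
  c_k = sigma^2 * sum_{j=k..q} theta_j psi_{j-k}   (c_k = 0 for k > q),
using gamma(-m) = gamma(m).
psi-weights needed (psi_j = theta_j + sum_i phi_i psi_{j-i}):
  psi_1 = theta_1 + phi_1 = 0.156 + (0.155) = 0.311
Right-hand sides:
  c_0 = sigma^2 (1 + theta_1 psi_1) = 1 * (1 + (0.156)(0.311)) = 1 * 1.048516 = 1.048516
  c_1 = sigma^2 theta_1 = 1 * (0.156) = 0.156
  c_2 = 0
Equations for k = 0, 1, 2 (AR order 2, c_2 = 0):
  (E0) gamma(0) = phi_1 gamma(1) + phi_2 gamma(2) + c_0
  (E1) gamma(1) = phi_1 gamma(0) + phi_2 gamma(1) + c_1
  (E2) gamma(2) = phi_1 gamma(1) + phi_2 gamma(0)
From (E1): gamma(1) = A gamma(0) + B with
  A = phi_1 / (1 - phi_2) = 0.155 / 0.676 = 0.22929,   B = c_1 / (1 - phi_2) = 0.156 / 0.676 = 0.230769.
Insert (E2) into (E0): gamma(0) (1 - phi_2^2) = phi_1 (1 + phi_2) gamma(1) + c_0.
  phi_1 (1 + phi_2) = (0.155)(1.324) = 0.20522,   1 - phi_2^2 = 0.895024.
Replace gamma(1) by A gamma(0) + B and collect gamma(0):
  gamma(0) [0.895024 - (0.20522)(0.22929)] = (0.20522)(0.230769) + 1.048516
  gamma(0) * 0.847969 = 1.095874
  gamma(0) = 1.095874 / 0.847969 = 1.292352.
Therefore gamma(0) = 1.2924 (to 4 decimal places).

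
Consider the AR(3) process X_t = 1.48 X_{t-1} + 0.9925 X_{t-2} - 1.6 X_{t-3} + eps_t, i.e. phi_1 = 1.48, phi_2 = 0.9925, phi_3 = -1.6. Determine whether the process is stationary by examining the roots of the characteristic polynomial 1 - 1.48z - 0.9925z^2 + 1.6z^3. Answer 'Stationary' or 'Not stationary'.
\text{Not stationary}

The AR(p) characteristic polynomial is P(z) = 1 - 1.48z - 0.9925z^2 + 1.6z^3.
Stationarity requires all roots to lie outside the unit circle, i.e. |z| > 1 for every root.
Degree 3: look for a simple real root z0 first, then factor out (1 - z/z0) and solve the remaining quadratic.
Testing z0 = 0.8: P(0.8) = 1 + (-1.48)(0.8) + (-0.9925)(0.8)^2 + (1.6)(0.8)^3
  = 1 + (-1.184) + (-0.6352) + (0.8192) = 0.  So z_0 = 0.8 is a root, |z_0| = 0.8.
Divide out the factor (1 - 1.25 z) = (1 - z/z0) (since 1/z0 = 1.25):
  P(z) = (1 - 1.25 z)(1 + (-0.23) z + (-1.28) z^2)
  [check: z-coef -0.23 - (1.25) = -1.48; z^2-coef -1.28 - (1.25)(-0.23) = -0.9925; z^3-coef -(1.25)(-1.28) = 1.6.]
Remaining roots from the quadratic factor 1 + (-0.23) z + (-1.28) z^2:
  Set 1 + (-0.23) z + (-1.28) z^2 = 0, i.e. a z^2 + b z + c = 0 with a = -1.28, b = -0.23, c = 1.
  Discriminant D = b^2 - 4ac = (-0.23)^2 - 4*(-1.28)*1 = 0.0529 - (-5.12) = 5.1729.
  D >= 0, so the roots are real: z = (-b +/- sqrt(D)) / (2a) = (0.23 +/- 2.274401) / (-2.56).
    z_1 = (0.23 + 2.274401) / (-2.56) = -0.9783,   |z_1| = 0.9783.
    z_2 = (0.23 - 2.274401) / (-2.56) = 0.7986,   |z_2| = 0.7986.
Moduli of all roots: 0.8000, 0.9783, 0.7986.
All moduli strictly greater than 1? No.
Verdict: Not stationary.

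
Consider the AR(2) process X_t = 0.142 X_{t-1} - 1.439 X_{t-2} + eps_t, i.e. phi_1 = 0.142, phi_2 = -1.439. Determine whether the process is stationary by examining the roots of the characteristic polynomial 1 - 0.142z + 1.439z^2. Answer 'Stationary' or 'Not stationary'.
\text{Not stationary}

The AR(p) characteristic polynomial is P(z) = 1 - 0.142z + 1.439z^2.
Stationarity requires all roots to lie outside the unit circle, i.e. |z| > 1 for every root.
Set 1 + (-0.142) z + (1.439) z^2 = 0, i.e. a z^2 + b z + c = 0 with a = 1.439, b = -0.142, c = 1.
Discriminant D = b^2 - 4ac = (-0.142)^2 - 4*(1.439)*1 = 0.020164 - (5.756) = -5.735836.
D < 0, so the roots are the complex-conjugate pair z = (-b +/- i sqrt(-D)) / (2a) = 0.0493 +/- 0.8322i.
For a conjugate pair |z|^2 = z * conj(z) = (product of roots) = c/a = 1/(1.439) = 0.694927, so |z| = sqrt(0.694927) = 0.8336 for both roots.
Moduli of all roots: 0.8336, 0.8336.
All moduli strictly greater than 1? No.
Verdict: Not stationary.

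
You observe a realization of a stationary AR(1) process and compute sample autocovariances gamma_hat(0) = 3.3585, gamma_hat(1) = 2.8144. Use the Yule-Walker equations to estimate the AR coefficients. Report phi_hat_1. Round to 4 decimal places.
\hat\phi_{1} = 0.8380

The Yule-Walker equations for an AR(p) process read, in matrix form,
  Gamma_p phi = r_p,   with   (Gamma_p)_{ij} = gamma(|i - j|),
                       (r_p)_i = gamma(i),   i,j = 1..p.
Substitute the sample gammas (Toeplitz matrix and right-hand side of size 1):
  Gamma_p = [[3.3585]]
  r_p     = [2.8144]
With p = 1 this is the single equation gamma(0) phi_1 = gamma(1):
  phi_hat_1 = gamma(1) / gamma(0) = 2.8144 / 3.3585 = 0.8380.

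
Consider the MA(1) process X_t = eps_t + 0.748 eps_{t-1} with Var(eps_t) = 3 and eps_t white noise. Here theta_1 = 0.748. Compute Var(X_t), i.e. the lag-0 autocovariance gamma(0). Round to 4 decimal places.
\gamma(0) = 4.6785

For an MA(q) process X_t = eps_t + sum_i theta_i eps_{t-i} with
Var(eps_t) = sigma^2, the variance is
  gamma(0) = sigma^2 * (1 + sum_i theta_i^2).
  sum_i theta_i^2 = (0.748)^2 = 0.559504.
  gamma(0) = 3 * (1 + 0.559504) = 3 * 1.559504 = 4.678512, which rounds to 4.6785.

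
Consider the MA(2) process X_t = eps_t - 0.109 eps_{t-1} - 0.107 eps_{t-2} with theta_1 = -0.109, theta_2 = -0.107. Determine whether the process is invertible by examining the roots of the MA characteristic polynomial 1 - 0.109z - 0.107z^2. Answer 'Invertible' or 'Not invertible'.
\text{Invertible}

The MA(q) characteristic polynomial is P(z) = 1 - 0.109z - 0.107z^2.
Invertibility requires all roots to lie outside the unit circle, i.e. |z| > 1 for every root.
Set 1 + (-0.109) z + (-0.107) z^2 = 0, i.e. a z^2 + b z + c = 0 with a = -0.107, b = -0.109, c = 1.
Discriminant D = b^2 - 4ac = (-0.109)^2 - 4*(-0.107)*1 = 0.011881 - (-0.428) = 0.439881.
D >= 0, so the roots are real: z = (-b +/- sqrt(D)) / (2a) = (0.109 +/- 0.663235) / (-0.214).
  z_1 = (0.109 + 0.663235) / (-0.214) = -3.6086,   |z_1| = 3.6086.
  z_2 = (0.109 - 0.663235) / (-0.214) = 2.5899,   |z_2| = 2.5899.
Moduli of all roots: 3.6086, 2.5899.
All moduli strictly greater than 1? Yes.
Verdict: Invertible.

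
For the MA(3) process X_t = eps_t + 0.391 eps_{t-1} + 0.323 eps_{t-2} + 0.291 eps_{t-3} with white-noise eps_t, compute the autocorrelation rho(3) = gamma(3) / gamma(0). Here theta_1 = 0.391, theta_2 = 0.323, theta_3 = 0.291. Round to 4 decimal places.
\rho(3) = 0.2169

For an MA(q) process with theta_0 = 1, the autocovariance is
  gamma(k) = sigma^2 * sum_{i=0..q-k} theta_i * theta_{i+k},
and rho(k) = gamma(k) / gamma(0). Sigma^2 cancels.
  numerator   = (1)*(0.291) = 0.291.
  denominator = (1)^2 + (0.391)^2 + (0.323)^2 + (0.291)^2 = 1.341891.
  rho(3) = 0.291 / 1.341891 = 0.2169.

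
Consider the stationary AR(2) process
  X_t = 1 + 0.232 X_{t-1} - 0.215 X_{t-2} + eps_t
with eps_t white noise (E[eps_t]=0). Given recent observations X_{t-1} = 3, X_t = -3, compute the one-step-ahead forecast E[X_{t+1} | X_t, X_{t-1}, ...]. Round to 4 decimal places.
E[X_{t+1} \mid \mathcal F_t] = -0.3410

For an AR(p) model X_t = c + sum_i phi_i X_{t-i} + eps_t, the
one-step-ahead conditional mean is
  E[X_{t+1} | X_t, ...] = c + sum_i phi_i X_{t+1-i}.
Substitute known values:
  E[X_{t+1} | ...] = 1 + (0.232) * (-3) + (-0.215) * (3)
                   = -0.3410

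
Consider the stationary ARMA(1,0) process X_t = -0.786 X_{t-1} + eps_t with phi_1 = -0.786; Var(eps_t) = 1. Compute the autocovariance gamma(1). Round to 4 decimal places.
\gamma(1) = -2.0565

Multiply the model equation by X_{t-k} and take expectations. With theta_0 = psi_0 = 1 and psi_j the MA(infinity) weights, this gives
  gamma(k) - sum_i phi_i gamma(k-i) = c_k,
  c_k = sigma^2 * sum_{j=k..q} theta_j psi_{j-k}   (c_k = 0 for k > q),
using gamma(-m) = gamma(m).
Pure AR (q = 0): c_0 = sigma^2 = 1, c_k = 0 for k >= 1.
Equations for k = 0 and k = 1 (AR order 1):
  gamma(0) = phi_1 gamma(1) + c_0
  gamma(1) = phi_1 gamma(0) + c_1
Substituting the second into the first: gamma(0) (1 - phi_1^2) = c_0 + phi_1 c_1, so
  gamma(0) = c_0 / (1 - phi_1^2) = 1 / (1 - (-0.786)^2) = 1 / 0.382204 = 2.616404.
  gamma(1) = phi_1 gamma(0) = (-0.786)(2.616404) = -2.056493.
Therefore gamma(1) = -2.0565 (to 4 decimal places).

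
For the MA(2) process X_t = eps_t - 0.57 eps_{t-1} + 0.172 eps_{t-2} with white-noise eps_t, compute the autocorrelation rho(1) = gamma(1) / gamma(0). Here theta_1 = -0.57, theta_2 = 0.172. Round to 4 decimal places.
\rho(1) = -0.4932

For an MA(q) process with theta_0 = 1, the autocovariance is
  gamma(k) = sigma^2 * sum_{i=0..q-k} theta_i * theta_{i+k},
and rho(k) = gamma(k) / gamma(0). Sigma^2 cancels.
  numerator   = (1)*(-0.57) + (-0.57)*(0.172) = -0.66804.
  denominator = (1)^2 + (-0.57)^2 + (0.172)^2 = 1.354484.
  rho(1) = -0.66804 / 1.354484 = -0.4932.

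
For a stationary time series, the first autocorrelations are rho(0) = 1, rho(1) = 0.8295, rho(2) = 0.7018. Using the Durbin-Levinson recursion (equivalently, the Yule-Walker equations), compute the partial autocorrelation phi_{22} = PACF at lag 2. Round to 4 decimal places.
\phi_{22} = 0.0440

The PACF at lag k is phi_{kk}, the last component of the solution
to the Yule-Walker system G_k phi = r_k where
  (G_k)_{ij} = rho(|i - j|), (r_k)_i = rho(i), i,j = 1..k.
Equivalently, Durbin-Levinson gives phi_{kk} iteratively:
  phi_{11} = rho(1)
  phi_{kk} = [rho(k) - sum_{j=1..k-1} phi_{k-1,j} rho(k-j)]
            / [1 - sum_{j=1..k-1} phi_{k-1,j} rho(j)],
  phi_{k,j} = phi_{k-1,j} - phi_{kk} phi_{k-1,k-j},  j = 1..k-1.
Step k = 1:
  phi_11 = rho(1) = 0.8295.
Step k = 2:
  phi_22 = [rho(2) - phi_11 rho(1)] / [1 - phi_11 rho(1)] = [0.7018 - (0.8295)(0.8295)] / [1 - (0.8295)(0.8295)]
         = 0.01372975 / 0.31192975 = 0.044.
Therefore phi_{22} = 0.0440.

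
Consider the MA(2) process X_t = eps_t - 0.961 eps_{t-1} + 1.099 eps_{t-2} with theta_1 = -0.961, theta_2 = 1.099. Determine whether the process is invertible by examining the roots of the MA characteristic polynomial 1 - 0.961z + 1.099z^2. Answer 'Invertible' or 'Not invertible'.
\text{Not invertible}

The MA(q) characteristic polynomial is P(z) = 1 - 0.961z + 1.099z^2.
Invertibility requires all roots to lie outside the unit circle, i.e. |z| > 1 for every root.
Set 1 + (-0.961) z + (1.099) z^2 = 0, i.e. a z^2 + b z + c = 0 with a = 1.099, b = -0.961, c = 1.
Discriminant D = b^2 - 4ac = (-0.961)^2 - 4*(1.099)*1 = 0.923521 - (4.396) = -3.472479.
D < 0, so the roots are the complex-conjugate pair z = (-b +/- i sqrt(-D)) / (2a) = 0.4372 +/- 0.8478i.
For a conjugate pair |z|^2 = z * conj(z) = (product of roots) = c/a = 1/(1.099) = 0.909918, so |z| = sqrt(0.909918) = 0.9539 for both roots.
Moduli of all roots: 0.9539, 0.9539.
All moduli strictly greater than 1? No.
Verdict: Not invertible.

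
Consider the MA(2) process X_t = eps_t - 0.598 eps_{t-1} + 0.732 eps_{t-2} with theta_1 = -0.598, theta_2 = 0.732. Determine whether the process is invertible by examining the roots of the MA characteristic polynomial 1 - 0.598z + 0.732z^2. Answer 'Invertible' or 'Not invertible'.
\text{Invertible}

The MA(q) characteristic polynomial is P(z) = 1 - 0.598z + 0.732z^2.
Invertibility requires all roots to lie outside the unit circle, i.e. |z| > 1 for every root.
Set 1 + (-0.598) z + (0.732) z^2 = 0, i.e. a z^2 + b z + c = 0 with a = 0.732, b = -0.598, c = 1.
Discriminant D = b^2 - 4ac = (-0.598)^2 - 4*(0.732)*1 = 0.357604 - (2.928) = -2.570396.
D < 0, so the roots are the complex-conjugate pair z = (-b +/- i sqrt(-D)) / (2a) = 0.4085 +/- 1.0951i.
For a conjugate pair |z|^2 = z * conj(z) = (product of roots) = c/a = 1/(0.732) = 1.36612, so |z| = sqrt(1.36612) = 1.1688 for both roots.
Moduli of all roots: 1.1688, 1.1688.
All moduli strictly greater than 1? Yes.
Verdict: Invertible.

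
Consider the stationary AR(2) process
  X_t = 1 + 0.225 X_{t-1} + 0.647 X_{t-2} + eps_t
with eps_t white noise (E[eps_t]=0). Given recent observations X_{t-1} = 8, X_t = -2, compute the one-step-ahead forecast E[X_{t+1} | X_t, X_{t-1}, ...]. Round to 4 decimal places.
E[X_{t+1} \mid \mathcal F_t] = 5.7260

For an AR(p) model X_t = c + sum_i phi_i X_{t-i} + eps_t, the
one-step-ahead conditional mean is
  E[X_{t+1} | X_t, ...] = c + sum_i phi_i X_{t+1-i}.
Substitute known values:
  E[X_{t+1} | ...] = 1 + (0.225) * (-2) + (0.647) * (8)
                   = 5.7260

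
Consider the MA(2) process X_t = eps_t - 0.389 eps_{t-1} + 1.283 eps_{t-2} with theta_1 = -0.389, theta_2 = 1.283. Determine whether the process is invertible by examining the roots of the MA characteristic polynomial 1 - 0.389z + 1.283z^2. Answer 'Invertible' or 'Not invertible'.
\text{Not invertible}

The MA(q) characteristic polynomial is P(z) = 1 - 0.389z + 1.283z^2.
Invertibility requires all roots to lie outside the unit circle, i.e. |z| > 1 for every root.
Set 1 + (-0.389) z + (1.283) z^2 = 0, i.e. a z^2 + b z + c = 0 with a = 1.283, b = -0.389, c = 1.
Discriminant D = b^2 - 4ac = (-0.389)^2 - 4*(1.283)*1 = 0.151321 - (5.132) = -4.980679.
D < 0, so the roots are the complex-conjugate pair z = (-b +/- i sqrt(-D)) / (2a) = 0.1516 +/- 0.8697i.
For a conjugate pair |z|^2 = z * conj(z) = (product of roots) = c/a = 1/(1.283) = 0.779423, so |z| = sqrt(0.779423) = 0.8828 for both roots.
Moduli of all roots: 0.8828, 0.8828.
All moduli strictly greater than 1? No.
Verdict: Not invertible.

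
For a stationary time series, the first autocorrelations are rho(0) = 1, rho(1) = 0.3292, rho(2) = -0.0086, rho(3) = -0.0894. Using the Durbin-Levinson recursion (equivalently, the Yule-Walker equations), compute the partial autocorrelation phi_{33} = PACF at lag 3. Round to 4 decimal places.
\phi_{33} = -0.0491

The PACF at lag k is phi_{kk}, the last component of the solution
to the Yule-Walker system G_k phi = r_k where
  (G_k)_{ij} = rho(|i - j|), (r_k)_i = rho(i), i,j = 1..k.
Equivalently, Durbin-Levinson gives phi_{kk} iteratively:
  phi_{11} = rho(1)
  phi_{kk} = [rho(k) - sum_{j=1..k-1} phi_{k-1,j} rho(k-j)]
            / [1 - sum_{j=1..k-1} phi_{k-1,j} rho(j)],
  phi_{k,j} = phi_{k-1,j} - phi_{kk} phi_{k-1,k-j},  j = 1..k-1.
Step k = 1:
  phi_11 = rho(1) = 0.3292.
Step k = 2:
  phi_22 = [rho(2) - phi_11 rho(1)] / [1 - phi_11 rho(1)] = [-0.0086 - (0.3292)(0.3292)] / [1 - (0.3292)(0.3292)]
         = -0.11697264 / 0.89162736 = -0.13119.
  Update: phi_21 = phi_11 - phi_22 phi_11 = 0.3292 - (-0.13119)(0.3292) = 0.372388.
Step k = 3:
  phi_33 = [rho(3) - phi_21 rho(2) - phi_22 rho(1)] / [1 - phi_21 rho(1) - phi_22 rho(2)]
    numerator   = -0.0894 - (0.372388)(-0.0086) - (-0.13119)(0.3292) = -0.0430097
    denominator = 1 - (0.372388)(0.3292) - (-0.13119)(-0.0086) = 0.87628171
  phi_33 = -0.0430097 / 0.87628171 = -0.0491.
Therefore phi_{33} = -0.0491.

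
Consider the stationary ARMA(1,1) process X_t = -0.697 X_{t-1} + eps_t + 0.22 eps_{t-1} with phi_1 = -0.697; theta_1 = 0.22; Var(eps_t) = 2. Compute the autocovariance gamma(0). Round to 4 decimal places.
\gamma(0) = 2.8850

Multiply the model equation by X_{t-k} and take expectations. With theta_0 = psi_0 = 1 and psi_j the MA(infinity) weights, this gives
  gamma(k) - sum_i phi_i gamma(k-i) = c_k,
  c_k = sigma^2 * sum_{j=k..q} theta_j psi_{j-k}   (c_k = 0 for k > q),
using gamma(-m) = gamma(m).
psi-weights needed (psi_j = theta_j + sum_i phi_i psi_{j-i}):
  psi_1 = theta_1 + phi_1 = 0.22 + (-0.697) = -0.477
Right-hand sides:
  c_0 = sigma^2 (1 + theta_1 psi_1) = 2 * (1 + (0.22)(-0.477)) = 2 * 0.89506 = 1.79012
  c_1 = sigma^2 theta_1 = 2 * (0.22) = 0.44
  c_2 = 0
Equations for k = 0 and k = 1 (AR order 1):
  gamma(0) = phi_1 gamma(1) + c_0
  gamma(1) = phi_1 gamma(0) + c_1
Substituting the second into the first: gamma(0) (1 - phi_1^2) = c_0 + phi_1 c_1, so
  gamma(0) = (c_0 + phi_1 c_1) / (1 - phi_1^2) = (1.79012 + (-0.697)(0.44)) / (1 - (-0.697)^2) = 1.48344 / 0.514191 = 2.884998.
Therefore gamma(0) = 2.8850 (to 4 decimal places).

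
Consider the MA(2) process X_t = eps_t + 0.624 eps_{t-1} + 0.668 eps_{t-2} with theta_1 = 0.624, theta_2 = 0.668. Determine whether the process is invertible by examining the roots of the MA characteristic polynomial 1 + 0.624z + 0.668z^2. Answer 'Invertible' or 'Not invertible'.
\text{Invertible}

The MA(q) characteristic polynomial is P(z) = 1 + 0.624z + 0.668z^2.
Invertibility requires all roots to lie outside the unit circle, i.e. |z| > 1 for every root.
Set 1 + (0.624) z + (0.668) z^2 = 0, i.e. a z^2 + b z + c = 0 with a = 0.668, b = 0.624, c = 1.
Discriminant D = b^2 - 4ac = (0.624)^2 - 4*(0.668)*1 = 0.389376 - (2.672) = -2.282624.
D < 0, so the roots are the complex-conjugate pair z = (-b +/- i sqrt(-D)) / (2a) = -0.4671 +/- 1.1309i.
For a conjugate pair |z|^2 = z * conj(z) = (product of roots) = c/a = 1/(0.668) = 1.497006, so |z| = sqrt(1.497006) = 1.2235 for both roots.
Moduli of all roots: 1.2235, 1.2235.
All moduli strictly greater than 1? Yes.
Verdict: Invertible.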